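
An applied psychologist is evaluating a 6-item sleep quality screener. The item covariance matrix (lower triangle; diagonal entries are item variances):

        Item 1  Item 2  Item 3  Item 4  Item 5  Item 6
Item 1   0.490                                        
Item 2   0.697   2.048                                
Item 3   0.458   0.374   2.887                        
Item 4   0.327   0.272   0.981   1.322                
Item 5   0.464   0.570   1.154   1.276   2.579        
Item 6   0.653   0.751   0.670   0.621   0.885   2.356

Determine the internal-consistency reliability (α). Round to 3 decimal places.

α = 0.762

Σσᵢ² = 0.490 + 2.048 + 2.887 + 1.322 + 2.579 + 2.356 = 11.682
Sum of the distinct covariances = 10.153
Var(T) = 11.682 + 2 × 10.153 = 31.988
α = (k/(k−1))·(1 − Σσᵢ²/Var(T)) = (6/5)·(1 − 11.682/31.988) = 0.762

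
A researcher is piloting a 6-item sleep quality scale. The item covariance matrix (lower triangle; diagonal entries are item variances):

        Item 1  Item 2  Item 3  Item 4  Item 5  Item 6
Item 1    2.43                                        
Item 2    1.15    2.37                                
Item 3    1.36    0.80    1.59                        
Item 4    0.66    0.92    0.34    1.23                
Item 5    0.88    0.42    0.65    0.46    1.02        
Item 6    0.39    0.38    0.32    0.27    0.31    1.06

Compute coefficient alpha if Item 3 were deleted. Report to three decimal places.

Remaining items: Item 1, Item 2, Item 4, Item 5, Item 6 (k = 5).
Σσ²ᵢ = 2.43 + 2.37 + 1.23 + 1.02 + 1.06 = 8.11
σ²_T = 8.11 + 2 × 5.84 = 19.79
α (item deleted) = (5/4)·(1 − 8.11/19.79) = 0.738

coefficient alpha = 0.738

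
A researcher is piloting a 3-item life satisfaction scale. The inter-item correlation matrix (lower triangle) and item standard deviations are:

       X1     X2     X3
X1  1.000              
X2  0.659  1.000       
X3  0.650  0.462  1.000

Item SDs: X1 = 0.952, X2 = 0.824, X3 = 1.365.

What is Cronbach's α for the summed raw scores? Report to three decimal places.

Σσ²ᵢ = 0.952² + 0.824² + 1.365² = 3.4485
Covariances σ_ij = r_ij · s_i · s_j:
  σ(X1,X2) = 0.659 × 0.952 × 0.824 = 0.5170
  σ(X1,X3) = 0.650 × 0.952 × 1.365 = 0.8447
  σ(X2,X3) = 0.462 × 0.824 × 1.365 = 0.5196
σ²_T = Σσ²ᵢ + 2·Σσ_ij = 3.4485 + 2 × 1.8813 = 7.2111
α = (3/2)·(1 − 3.4485/7.2111) = 0.783

Cronbach's α = 0.783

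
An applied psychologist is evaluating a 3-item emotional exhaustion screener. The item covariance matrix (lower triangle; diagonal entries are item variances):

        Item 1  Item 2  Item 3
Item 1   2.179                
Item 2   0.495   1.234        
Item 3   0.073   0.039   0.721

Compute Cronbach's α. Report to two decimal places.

ΣVar(i) = 2.179 + 1.234 + 0.721 = 4.134
Σ_{i<j} σ_ij = 0.607
σ²_T = 4.134 + 2 × 0.607 = 5.348
α = (k/(k−1))·(1 − ΣVar(i)/σ²_T) = (3/2)·(1 − 4.134/5.348) = 0.34

Cronbach's α = 0.34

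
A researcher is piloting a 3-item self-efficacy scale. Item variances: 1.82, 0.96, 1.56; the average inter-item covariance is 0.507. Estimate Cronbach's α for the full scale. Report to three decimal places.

α = 0.618

sum of item variances = 1.82 + 0.96 + 1.56 = 4.34
Sum of the 3 distinct covariances = 3 × 0.507 = 1.521
total variance = sum of item variances + 2·Σcov = 4.34 + 2 × 1.521 = 7.382
α = (3/2)·(1 − 4.34/7.382) = 0.618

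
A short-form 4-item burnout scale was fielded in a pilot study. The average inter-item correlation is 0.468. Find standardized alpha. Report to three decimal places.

α = 0.779

Standardized α = k·r̄ / (1 + (k−1)·r̄) = 4 × 0.468 / (1 + 3 × 0.468)
  = 1.8720 / 2.4040 = 0.779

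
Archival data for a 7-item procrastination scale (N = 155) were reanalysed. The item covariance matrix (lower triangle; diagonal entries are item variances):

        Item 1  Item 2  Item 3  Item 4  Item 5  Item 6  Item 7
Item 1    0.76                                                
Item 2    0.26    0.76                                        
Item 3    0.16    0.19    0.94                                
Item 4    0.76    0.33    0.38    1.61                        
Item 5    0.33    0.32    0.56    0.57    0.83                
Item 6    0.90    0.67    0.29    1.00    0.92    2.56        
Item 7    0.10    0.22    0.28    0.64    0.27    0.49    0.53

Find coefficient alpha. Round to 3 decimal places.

coefficient alpha = 0.825

sum of item variances = 0.76 + 0.76 + 0.94 + 1.61 + 0.83 + 2.56 + 0.53 = 7.99
Σ_{i<j} σ_ij = 9.64
total variance = 7.99 + 2 × 9.64 = 27.27
α = (k/(k−1))·(1 − sum of item variances/total variance) = (7/6)·(1 − 7.99/27.27) = 0.825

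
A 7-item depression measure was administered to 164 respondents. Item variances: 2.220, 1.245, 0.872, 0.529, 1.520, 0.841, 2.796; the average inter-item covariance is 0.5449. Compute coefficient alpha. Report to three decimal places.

Σσ²ᵢ = 2.220 + 1.245 + 0.872 + 0.529 + 1.520 + 0.841 + 2.796 = 10.023
Sum of the 21 distinct covariances = 21 × 0.5449 = 11.4429
σ²_total = Σσ²ᵢ + 2·Σcov = 10.023 + 2 × 11.4429 = 32.9088
α = (7/6)·(1 − 10.023/32.9088) = 0.811

α = 0.811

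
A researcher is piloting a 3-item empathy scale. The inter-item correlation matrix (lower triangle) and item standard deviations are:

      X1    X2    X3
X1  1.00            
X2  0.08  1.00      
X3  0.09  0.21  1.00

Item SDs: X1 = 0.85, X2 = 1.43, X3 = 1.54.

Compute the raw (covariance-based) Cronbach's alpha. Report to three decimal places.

α = 0.313

Σσ²ᵢ = 0.85² + 1.43² + 1.54² = 5.1390
Covariances σ_ij = r_ij · s_i · s_j:
  σ(X1,X2) = 0.08 × 0.85 × 1.43 = 0.0972
  σ(X1,X3) = 0.09 × 0.85 × 1.54 = 0.1178
  σ(X2,X3) = 0.21 × 1.43 × 1.54 = 0.4625
σ²_T = Σσ²ᵢ + 2·Σσ_ij = 5.1390 + 2 × 0.6775 = 6.4940
α = (3/2)·(1 − 5.1390/6.4940) = 0.313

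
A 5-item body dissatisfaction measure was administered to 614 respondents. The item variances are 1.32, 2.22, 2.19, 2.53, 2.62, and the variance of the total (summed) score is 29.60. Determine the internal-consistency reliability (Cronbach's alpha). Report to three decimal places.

Cronbach's alpha = 0.791

ΣVar(i) = 1.32 + 2.22 + 2.19 + 2.53 + 2.62 = 10.88
α = (k/(k−1))·(1 − ΣVar(i)/total variance) = (5/4)·(1 − 10.88/29.60) = 0.791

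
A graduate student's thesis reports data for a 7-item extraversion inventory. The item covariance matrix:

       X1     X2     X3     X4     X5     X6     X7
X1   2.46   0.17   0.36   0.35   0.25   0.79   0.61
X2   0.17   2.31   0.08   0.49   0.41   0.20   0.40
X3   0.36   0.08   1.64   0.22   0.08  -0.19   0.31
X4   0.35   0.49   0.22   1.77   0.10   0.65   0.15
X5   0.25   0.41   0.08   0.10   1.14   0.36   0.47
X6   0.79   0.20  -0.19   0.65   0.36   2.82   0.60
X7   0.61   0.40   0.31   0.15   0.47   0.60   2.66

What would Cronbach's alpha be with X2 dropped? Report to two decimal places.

Remaining items: X1, X3, X4, X5, X6, X7 (k = 6).
Σσᵢ² = 2.46 + 1.64 + 1.77 + 1.14 + 2.82 + 2.66 = 12.49
Var(T) = 12.49 + 2 × 5.11 = 22.71
α (item deleted) = (6/5)·(1 − 12.49/22.71) = 0.54

α = 0.54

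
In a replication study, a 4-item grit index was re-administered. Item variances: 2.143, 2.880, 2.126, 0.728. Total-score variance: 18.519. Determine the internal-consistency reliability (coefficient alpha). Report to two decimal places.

α = 0.77

ΣVar(i) = 2.143 + 2.880 + 2.126 + 0.728 = 7.877
α = (k/(k−1))·(1 − ΣVar(i)/σ²_total) = (4/3)·(1 − 7.877/18.519) = 0.77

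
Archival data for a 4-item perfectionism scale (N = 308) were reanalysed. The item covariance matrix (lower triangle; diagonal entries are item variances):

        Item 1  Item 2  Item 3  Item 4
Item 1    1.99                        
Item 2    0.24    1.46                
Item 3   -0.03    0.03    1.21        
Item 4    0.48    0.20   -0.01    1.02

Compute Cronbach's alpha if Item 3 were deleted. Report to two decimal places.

α = 0.44

Remaining items: Item 1, Item 2, Item 4 (k = 3).
Σσᵢ² = 1.99 + 1.46 + 1.02 = 4.47
Var(T) = 4.47 + 2 × 0.92 = 6.31
α (item deleted) = (3/2)·(1 − 4.47/6.31) = 0.44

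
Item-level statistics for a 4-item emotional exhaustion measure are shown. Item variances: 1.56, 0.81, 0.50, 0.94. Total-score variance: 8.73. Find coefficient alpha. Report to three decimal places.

Σσᵢ² = 1.56 + 0.81 + 0.50 + 0.94 = 3.81
α = (k/(k−1))·(1 − Σσᵢ²/σ²_total) = (4/3)·(1 − 3.81/8.73) = 0.751

coefficient alpha = 0.751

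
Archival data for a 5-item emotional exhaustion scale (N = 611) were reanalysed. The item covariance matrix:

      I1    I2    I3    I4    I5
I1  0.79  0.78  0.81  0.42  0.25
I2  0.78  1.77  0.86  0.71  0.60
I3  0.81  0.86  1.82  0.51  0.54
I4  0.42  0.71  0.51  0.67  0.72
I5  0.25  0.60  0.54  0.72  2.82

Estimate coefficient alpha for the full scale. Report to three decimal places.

α = 0.765

Σσ²ᵢ = 0.79 + 1.77 + 1.82 + 0.67 + 2.82 = 7.87
Σ_{i<j} σ_ij = 6.20
Var(T) = 7.87 + 2 × 6.20 = 20.27
α = (k/(k−1))·(1 − Σσ²ᵢ/Var(T)) = (5/4)·(1 − 7.87/20.27) = 0.765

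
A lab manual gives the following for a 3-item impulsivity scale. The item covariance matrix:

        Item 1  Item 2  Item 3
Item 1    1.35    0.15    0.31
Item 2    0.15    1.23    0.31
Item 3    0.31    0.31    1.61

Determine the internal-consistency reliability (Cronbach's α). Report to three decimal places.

α = 0.403

Σσ²ᵢ = 1.35 + 1.23 + 1.61 = 4.19
Σ_{i<j} σ_ij = 0.77
σ²_total = 4.19 + 2 × 0.77 = 5.73
α = (k/(k−1))·(1 − Σσ²ᵢ/σ²_total) = (3/2)·(1 − 4.19/5.73) = 0.403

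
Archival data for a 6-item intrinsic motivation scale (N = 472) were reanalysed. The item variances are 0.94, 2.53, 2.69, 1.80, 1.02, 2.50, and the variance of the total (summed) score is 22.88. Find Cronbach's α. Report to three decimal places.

α = 0.598

ΣVar(i) = 0.94 + 2.53 + 2.69 + 1.80 + 1.02 + 2.50 = 11.48
α = (k/(k−1))·(1 − ΣVar(i)/Var(T)) = (6/5)·(1 − 11.48/22.88) = 0.598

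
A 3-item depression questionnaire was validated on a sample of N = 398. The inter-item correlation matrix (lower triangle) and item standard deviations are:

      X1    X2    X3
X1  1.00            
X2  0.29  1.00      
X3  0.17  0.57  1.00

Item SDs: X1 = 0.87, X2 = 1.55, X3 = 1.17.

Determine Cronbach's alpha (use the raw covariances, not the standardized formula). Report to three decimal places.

α = 0.621

Σσ²ᵢ = 0.87² + 1.55² + 1.17² = 4.5283
Covariances σ_ij = r_ij · s_i · s_j:
  σ(X1,X2) = 0.29 × 0.87 × 1.55 = 0.3911
  σ(X1,X3) = 0.17 × 0.87 × 1.17 = 0.1730
  σ(X2,X3) = 0.57 × 1.55 × 1.17 = 1.0337
σ²_T = Σσ²ᵢ + 2·Σσ_ij = 4.5283 + 2 × 1.5978 = 7.7239
α = (3/2)·(1 − 4.5283/7.7239) = 0.621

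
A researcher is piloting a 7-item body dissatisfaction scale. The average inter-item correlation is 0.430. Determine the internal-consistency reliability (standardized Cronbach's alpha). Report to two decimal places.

standardized Cronbach's alpha = 0.84

Standardized α = k·r̄ / (1 + (k−1)·r̄) = 7 × 0.430 / (1 + 6 × 0.430)
  = 3.0100 / 3.5800 = 0.84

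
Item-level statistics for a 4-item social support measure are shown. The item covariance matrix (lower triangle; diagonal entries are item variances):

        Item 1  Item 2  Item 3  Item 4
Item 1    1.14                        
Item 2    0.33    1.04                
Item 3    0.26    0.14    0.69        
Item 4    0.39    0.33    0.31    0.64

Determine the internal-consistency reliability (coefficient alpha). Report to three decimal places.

sum of item variances = 1.14 + 1.04 + 0.69 + 0.64 = 3.51
Σ_{i<j} σ_ij = 1.76
σ²_T = 3.51 + 2 × 1.76 = 7.03
α = (k/(k−1))·(1 − sum of item variances/σ²_T) = (4/3)·(1 − 3.51/7.03) = 0.668

α = 0.668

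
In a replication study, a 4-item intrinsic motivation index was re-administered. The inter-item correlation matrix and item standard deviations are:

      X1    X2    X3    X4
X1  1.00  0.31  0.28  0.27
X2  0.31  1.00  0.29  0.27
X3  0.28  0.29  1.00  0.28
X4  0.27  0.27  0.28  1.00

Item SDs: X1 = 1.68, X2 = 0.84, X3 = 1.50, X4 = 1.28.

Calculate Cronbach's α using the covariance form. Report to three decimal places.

Σσ²ᵢ = 1.68² + 0.84² + 1.50² + 1.28² = 7.4164
Covariances σ_ij = r_ij · s_i · s_j:
  σ(X1,X2) = 0.31 × 1.68 × 0.84 = 0.4375
  σ(X1,X3) = 0.28 × 1.68 × 1.50 = 0.7056
  σ(X1,X4) = 0.27 × 1.68 × 1.28 = 0.5806
  σ(X2,X3) = 0.29 × 0.84 × 1.50 = 0.3654
  σ(X2,X4) = 0.27 × 0.84 × 1.28 = 0.2903
  σ(X3,X4) = 0.28 × 1.50 × 1.28 = 0.5376
σ²_T = Σσ²ᵢ + 2·Σσ_ij = 7.4164 + 2 × 2.9170 = 13.2504
α = (4/3)·(1 − 7.4164/13.2504) = 0.587

Cronbach's α = 0.587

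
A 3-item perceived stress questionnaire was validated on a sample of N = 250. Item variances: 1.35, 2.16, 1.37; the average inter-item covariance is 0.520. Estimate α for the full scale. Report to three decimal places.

Σσᵢ² = 1.35 + 2.16 + 1.37 = 4.88
Sum of the 3 distinct covariances = 3 × 0.520 = 1.560
Var(T) = Σσᵢ² + 2·Σcov = 4.88 + 2 × 1.560 = 8.000
α = (3/2)·(1 − 4.88/8.000) = 0.585

α = 0.585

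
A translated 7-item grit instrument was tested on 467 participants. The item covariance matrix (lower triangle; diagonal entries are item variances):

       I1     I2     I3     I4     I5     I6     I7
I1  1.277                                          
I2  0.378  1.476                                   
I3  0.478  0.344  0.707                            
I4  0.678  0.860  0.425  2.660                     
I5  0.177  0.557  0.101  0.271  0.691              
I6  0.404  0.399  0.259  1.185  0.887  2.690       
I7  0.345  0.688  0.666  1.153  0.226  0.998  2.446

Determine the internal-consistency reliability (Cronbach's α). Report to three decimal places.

Σσᵢ² = 1.277 + 1.476 + 0.707 + 2.660 + 0.691 + 2.690 + 2.446 = 11.947
Sum of the distinct covariances = 11.479
Var(T) = 11.947 + 2 × 11.479 = 34.905
α = (k/(k−1))·(1 − Σσᵢ²/Var(T)) = (7/6)·(1 − 11.947/34.905) = 0.767

Cronbach's α = 0.767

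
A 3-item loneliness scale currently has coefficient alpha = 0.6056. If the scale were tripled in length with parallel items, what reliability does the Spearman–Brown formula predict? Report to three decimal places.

Length factor m = 3
α' = m·α / (1 + (m−1)·α)
   = 3 × 0.6056 / (1 + (3 − 1) × 0.6056)
   = 1.8168 / 2.2112 = 0.822

predicted reliability = 0.822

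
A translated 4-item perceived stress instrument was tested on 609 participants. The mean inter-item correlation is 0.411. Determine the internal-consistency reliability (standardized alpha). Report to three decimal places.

Standardized α = k·r̄ / (1 + (k−1)·r̄) = 4 × 0.411 / (1 + 3 × 0.411)
  = 1.6440 / 2.2330 = 0.736

standardized alpha = 0.736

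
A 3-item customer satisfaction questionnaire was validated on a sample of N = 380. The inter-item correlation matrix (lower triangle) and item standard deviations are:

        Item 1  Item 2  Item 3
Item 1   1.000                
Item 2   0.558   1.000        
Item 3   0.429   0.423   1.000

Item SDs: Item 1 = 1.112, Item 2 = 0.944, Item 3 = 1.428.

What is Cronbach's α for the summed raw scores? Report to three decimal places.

α = 0.703

Σσ²ᵢ = 1.112² + 0.944² + 1.428² = 4.1669
Covariances σ_ij = r_ij · s_i · s_j:
  σ(Item 1,Item 2) = 0.558 × 1.112 × 0.944 = 0.5857
  σ(Item 1,Item 3) = 0.429 × 1.112 × 1.428 = 0.6812
  σ(Item 2,Item 3) = 0.423 × 0.944 × 1.428 = 0.5702
σ²_T = Σσ²ᵢ + 2·Σσ_ij = 4.1669 + 2 × 1.8371 = 7.8411
α = (3/2)·(1 − 4.1669/7.8411) = 0.703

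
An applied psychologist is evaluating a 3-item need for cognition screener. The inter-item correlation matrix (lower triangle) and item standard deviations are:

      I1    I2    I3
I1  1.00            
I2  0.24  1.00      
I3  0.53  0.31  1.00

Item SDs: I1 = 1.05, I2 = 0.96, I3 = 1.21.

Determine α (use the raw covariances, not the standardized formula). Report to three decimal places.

α = 0.634

Σσ²ᵢ = 1.05² + 0.96² + 1.21² = 3.4882
Covariances σ_ij = r_ij · s_i · s_j:
  σ(I1,I2) = 0.24 × 1.05 × 0.96 = 0.2419
  σ(I1,I3) = 0.53 × 1.05 × 1.21 = 0.6734
  σ(I2,I3) = 0.31 × 0.96 × 1.21 = 0.3601
σ²_T = Σσ²ᵢ + 2·Σσ_ij = 3.4882 + 2 × 1.2754 = 6.0390
α = (3/2)·(1 − 3.4882/6.0390) = 0.634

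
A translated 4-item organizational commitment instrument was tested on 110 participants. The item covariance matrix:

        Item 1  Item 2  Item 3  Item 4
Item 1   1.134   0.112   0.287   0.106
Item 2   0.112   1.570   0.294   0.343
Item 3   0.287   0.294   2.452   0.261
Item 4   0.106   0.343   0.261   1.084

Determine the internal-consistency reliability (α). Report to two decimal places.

α = 0.41

Σσ²ᵢ = 1.134 + 1.570 + 2.452 + 1.084 = 6.240
Σ_{i<j} σ_ij = 1.403
total variance = 6.240 + 2 × 1.403 = 9.046
α = (k/(k−1))·(1 − Σσ²ᵢ/total variance) = (4/3)·(1 − 6.240/9.046) = 0.41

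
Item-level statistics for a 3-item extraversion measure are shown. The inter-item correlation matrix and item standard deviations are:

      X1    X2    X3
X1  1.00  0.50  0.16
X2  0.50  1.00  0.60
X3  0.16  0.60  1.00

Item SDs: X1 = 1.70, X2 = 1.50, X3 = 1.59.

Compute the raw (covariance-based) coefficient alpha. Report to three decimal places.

Σσ²ᵢ = 1.70² + 1.50² + 1.59² = 7.6681
Covariances σ_ij = r_ij · s_i · s_j:
  σ(X1,X2) = 0.50 × 1.70 × 1.50 = 1.2750
  σ(X1,X3) = 0.16 × 1.70 × 1.59 = 0.4325
  σ(X2,X3) = 0.60 × 1.50 × 1.59 = 1.4310
σ²_T = Σσ²ᵢ + 2·Σσ_ij = 7.6681 + 2 × 3.1385 = 13.9451
α = (3/2)·(1 − 7.6681/13.9451) = 0.675

coefficient alpha = 0.675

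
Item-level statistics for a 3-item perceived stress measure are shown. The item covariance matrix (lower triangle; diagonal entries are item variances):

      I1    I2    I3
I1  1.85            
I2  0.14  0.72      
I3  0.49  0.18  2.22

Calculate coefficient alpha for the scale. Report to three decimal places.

coefficient alpha = 0.379

Σσᵢ² = 1.85 + 0.72 + 2.22 = 4.79
Sum of the distinct covariances = 0.81
σ²_total = 4.79 + 2 × 0.81 = 6.41
α = (k/(k−1))·(1 − Σσᵢ²/σ²_total) = (3/2)·(1 − 4.79/6.41) = 0.379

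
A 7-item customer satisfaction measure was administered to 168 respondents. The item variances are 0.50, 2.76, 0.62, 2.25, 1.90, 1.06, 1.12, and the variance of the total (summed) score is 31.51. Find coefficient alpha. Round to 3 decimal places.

ΣVar(i) = 0.50 + 2.76 + 0.62 + 2.25 + 1.90 + 1.06 + 1.12 = 10.21
α = (k/(k−1))·(1 − ΣVar(i)/Var(T)) = (7/6)·(1 − 10.21/31.51) = 0.789

α = 0.789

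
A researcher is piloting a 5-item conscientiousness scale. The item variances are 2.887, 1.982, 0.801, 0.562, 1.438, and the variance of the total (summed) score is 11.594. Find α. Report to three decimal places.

α = 0.423

Σσᵢ² = 2.887 + 1.982 + 0.801 + 0.562 + 1.438 = 7.670
α = (k/(k−1))·(1 − Σσᵢ²/σ²_T) = (5/4)·(1 − 7.670/11.594) = 0.423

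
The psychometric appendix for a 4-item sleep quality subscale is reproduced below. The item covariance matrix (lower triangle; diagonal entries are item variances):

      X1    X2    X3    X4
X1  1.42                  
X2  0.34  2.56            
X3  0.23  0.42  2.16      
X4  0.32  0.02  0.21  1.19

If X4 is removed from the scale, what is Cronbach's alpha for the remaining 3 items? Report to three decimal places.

α = 0.366

Remaining items: X1, X2, X3 (k = 3).
sum of item variances = 1.42 + 2.56 + 2.16 = 6.14
total variance = 6.14 + 2 × 0.99 = 8.12
α (item deleted) = (3/2)·(1 − 6.14/8.12) = 0.366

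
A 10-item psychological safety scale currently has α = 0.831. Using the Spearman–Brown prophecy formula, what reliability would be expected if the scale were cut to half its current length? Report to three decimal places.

Length factor m = 1/2
α' = m·α / (1 − (1−m)·α)
   = 1/2 × 0.831 / (1 − (1 − 1/2) × 0.831)
   = 0.4155 / 0.5845 = 0.711

predicted reliability = 0.711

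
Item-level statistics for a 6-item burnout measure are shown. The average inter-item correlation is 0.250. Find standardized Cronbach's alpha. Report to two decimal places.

Standardized α = k·r̄ / (1 + (k−1)·r̄) = 6 × 0.250 / (1 + 5 × 0.250)
  = 1.5000 / 2.2500 = 0.67

standardized Cronbach's alpha = 0.67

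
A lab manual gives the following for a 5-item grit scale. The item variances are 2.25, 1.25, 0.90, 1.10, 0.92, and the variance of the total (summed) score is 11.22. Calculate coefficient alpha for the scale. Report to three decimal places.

ΣVar(i) = 2.25 + 1.25 + 0.90 + 1.10 + 0.92 = 6.42
α = (k/(k−1))·(1 − ΣVar(i)/σ²_total) = (5/4)·(1 − 6.42/11.22) = 0.535

coefficient alpha = 0.535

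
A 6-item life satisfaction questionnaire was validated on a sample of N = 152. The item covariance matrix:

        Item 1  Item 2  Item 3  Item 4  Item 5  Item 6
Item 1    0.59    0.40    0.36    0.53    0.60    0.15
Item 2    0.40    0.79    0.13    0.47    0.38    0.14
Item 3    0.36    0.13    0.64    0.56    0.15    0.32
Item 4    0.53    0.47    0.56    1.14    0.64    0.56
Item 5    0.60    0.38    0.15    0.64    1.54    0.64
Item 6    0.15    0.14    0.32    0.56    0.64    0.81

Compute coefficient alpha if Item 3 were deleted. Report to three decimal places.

Remaining items: Item 1, Item 2, Item 4, Item 5, Item 6 (k = 5).
sum of item variances = 0.59 + 0.79 + 1.14 + 1.54 + 0.81 = 4.87
σ²_T = 4.87 + 2 × 4.51 = 13.89
α (item deleted) = (5/4)·(1 − 4.87/13.89) = 0.812

coefficient alpha = 0.812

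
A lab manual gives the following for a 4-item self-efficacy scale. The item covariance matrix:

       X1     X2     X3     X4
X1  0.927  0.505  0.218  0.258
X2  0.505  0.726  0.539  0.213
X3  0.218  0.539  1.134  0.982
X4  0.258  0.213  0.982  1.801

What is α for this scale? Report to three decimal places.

α = 0.723

ΣVar(i) = 0.927 + 0.726 + 1.134 + 1.801 = 4.588
Sum of off-diagonal covariances = 2.715
σ²_total = 4.588 + 2 × 2.715 = 10.018
α = (k/(k−1))·(1 − ΣVar(i)/σ²_total) = (4/3)·(1 − 4.588/10.018) = 0.723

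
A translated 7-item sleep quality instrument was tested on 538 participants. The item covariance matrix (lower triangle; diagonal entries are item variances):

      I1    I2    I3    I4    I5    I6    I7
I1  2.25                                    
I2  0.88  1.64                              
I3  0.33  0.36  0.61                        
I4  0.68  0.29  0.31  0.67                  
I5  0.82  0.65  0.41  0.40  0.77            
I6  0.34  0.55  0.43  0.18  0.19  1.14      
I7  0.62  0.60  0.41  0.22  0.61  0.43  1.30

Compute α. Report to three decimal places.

Σσ²ᵢ = 2.25 + 1.64 + 0.61 + 0.67 + 0.77 + 1.14 + 1.30 = 8.38
Σ_{i<j} σ_ij = 9.71
σ²_T = 8.38 + 2 × 9.71 = 27.80
α = (k/(k−1))·(1 − Σσ²ᵢ/σ²_T) = (7/6)·(1 − 8.38/27.80) = 0.815

α = 0.815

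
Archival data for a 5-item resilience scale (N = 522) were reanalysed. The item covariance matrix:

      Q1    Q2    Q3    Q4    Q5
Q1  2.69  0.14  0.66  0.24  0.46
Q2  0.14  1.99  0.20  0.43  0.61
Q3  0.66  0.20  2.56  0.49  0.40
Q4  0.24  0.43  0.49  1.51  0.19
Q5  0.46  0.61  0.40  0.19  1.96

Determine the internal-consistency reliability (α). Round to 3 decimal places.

ΣVar(i) = 2.69 + 1.99 + 2.56 + 1.51 + 1.96 = 10.71
Σ_{i<j} σ_ij = 3.82
σ²_total = 10.71 + 2 × 3.82 = 18.35
α = (k/(k−1))·(1 − ΣVar(i)/σ²_total) = (5/4)·(1 − 10.71/18.35) = 0.520

α = 0.520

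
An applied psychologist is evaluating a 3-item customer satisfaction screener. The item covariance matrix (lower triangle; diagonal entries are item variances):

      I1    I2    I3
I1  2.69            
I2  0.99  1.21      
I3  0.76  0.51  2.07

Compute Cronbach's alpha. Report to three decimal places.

Σσᵢ² = 2.69 + 1.21 + 2.07 = 5.97
Sum of the distinct covariances = 2.26
σ²_T = 5.97 + 2 × 2.26 = 10.49
α = (k/(k−1))·(1 − Σσᵢ²/σ²_T) = (3/2)·(1 − 5.97/10.49) = 0.646

α = 0.646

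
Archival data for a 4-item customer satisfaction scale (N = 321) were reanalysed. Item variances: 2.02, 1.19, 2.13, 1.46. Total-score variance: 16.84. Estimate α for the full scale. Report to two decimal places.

α = 0.79

Σσ²ᵢ = 2.02 + 1.19 + 2.13 + 1.46 = 6.80
α = (k/(k−1))·(1 − Σσ²ᵢ/total variance) = (4/3)·(1 − 6.80/16.84) = 0.79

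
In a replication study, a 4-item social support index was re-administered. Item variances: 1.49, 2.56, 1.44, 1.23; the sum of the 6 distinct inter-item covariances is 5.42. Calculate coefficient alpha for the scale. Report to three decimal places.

ΣVar(i) = 1.49 + 2.56 + 1.44 + 1.23 = 6.72
Sum of distinct covariances = 5.42
total variance = ΣVar(i) + 2·Σcov = 6.72 + 2 × 5.42 = 17.56
α = (4/3)·(1 − 6.72/17.56) = 0.823

α = 0.823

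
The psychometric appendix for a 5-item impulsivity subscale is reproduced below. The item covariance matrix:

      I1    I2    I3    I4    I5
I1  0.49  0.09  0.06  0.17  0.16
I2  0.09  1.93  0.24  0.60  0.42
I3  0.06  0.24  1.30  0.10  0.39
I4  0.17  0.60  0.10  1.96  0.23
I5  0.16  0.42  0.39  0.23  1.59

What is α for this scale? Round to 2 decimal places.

Σσ²ᵢ = 0.49 + 1.93 + 1.30 + 1.96 + 1.59 = 7.27
Sum of off-diagonal covariances = 2.46
Var(T) = 7.27 + 2 × 2.46 = 12.19
α = (k/(k−1))·(1 − Σσ²ᵢ/Var(T)) = (5/4)·(1 − 7.27/12.19) = 0.50

α = 0.50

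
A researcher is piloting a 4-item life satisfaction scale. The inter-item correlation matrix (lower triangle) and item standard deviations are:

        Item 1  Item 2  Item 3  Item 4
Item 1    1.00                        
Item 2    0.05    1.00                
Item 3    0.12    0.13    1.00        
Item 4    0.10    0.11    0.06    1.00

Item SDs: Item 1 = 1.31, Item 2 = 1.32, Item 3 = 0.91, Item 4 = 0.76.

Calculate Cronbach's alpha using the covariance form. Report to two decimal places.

Σσ²ᵢ = 1.31² + 1.32² + 0.91² + 0.76² = 4.8642
Covariances σ_ij = r_ij · s_i · s_j:
  σ(Item 1,Item 2) = 0.05 × 1.31 × 1.32 = 0.0865
  σ(Item 1,Item 3) = 0.12 × 1.31 × 0.91 = 0.1431
  σ(Item 1,Item 4) = 0.10 × 1.31 × 0.76 = 0.0996
  σ(Item 2,Item 3) = 0.13 × 1.32 × 0.91 = 0.1562
  σ(Item 2,Item 4) = 0.11 × 1.32 × 0.76 = 0.1104
  σ(Item 3,Item 4) = 0.06 × 0.91 × 0.76 = 0.0415
σ²_T = Σσ²ᵢ + 2·Σσ_ij = 4.8642 + 2 × 0.6373 = 6.1388
α = (4/3)·(1 − 4.8642/6.1388) = 0.28

α = 0.28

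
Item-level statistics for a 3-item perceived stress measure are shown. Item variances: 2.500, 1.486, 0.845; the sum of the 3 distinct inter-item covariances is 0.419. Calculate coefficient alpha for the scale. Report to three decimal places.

coefficient alpha = 0.222

sum of item variances = 2.500 + 1.486 + 0.845 = 4.831
Sum of distinct covariances = 0.419
σ²_T = sum of item variances + 2·Σcov = 4.831 + 2 × 0.419 = 5.669
α = (3/2)·(1 − 4.831/5.669) = 0.222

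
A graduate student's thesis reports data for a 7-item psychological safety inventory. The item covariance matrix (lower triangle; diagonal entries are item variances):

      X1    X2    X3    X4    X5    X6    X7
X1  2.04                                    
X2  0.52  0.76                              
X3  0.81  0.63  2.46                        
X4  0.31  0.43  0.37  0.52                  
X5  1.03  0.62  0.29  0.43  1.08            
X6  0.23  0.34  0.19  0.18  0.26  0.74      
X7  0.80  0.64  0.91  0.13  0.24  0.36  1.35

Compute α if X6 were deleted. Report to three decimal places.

Remaining items: X1, X2, X3, X4, X5, X7 (k = 6).
Σσᵢ² = 2.04 + 0.76 + 2.46 + 0.52 + 1.08 + 1.35 = 8.21
total variance = 8.21 + 2 × 8.16 = 24.53
α (item deleted) = (6/5)·(1 − 8.21/24.53) = 0.798

α = 0.798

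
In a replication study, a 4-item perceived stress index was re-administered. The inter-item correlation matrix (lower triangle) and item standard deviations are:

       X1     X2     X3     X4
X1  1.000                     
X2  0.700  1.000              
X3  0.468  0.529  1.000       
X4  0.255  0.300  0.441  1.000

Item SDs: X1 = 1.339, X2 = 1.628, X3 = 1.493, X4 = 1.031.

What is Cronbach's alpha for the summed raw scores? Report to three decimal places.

α = 0.770

Σσ²ᵢ = 1.339² + 1.628² + 1.493² + 1.031² = 7.7353
Covariances σ_ij = r_ij · s_i · s_j:
  σ(X1,X2) = 0.700 × 1.339 × 1.628 = 1.5259
  σ(X1,X3) = 0.468 × 1.339 × 1.493 = 0.9356
  σ(X1,X4) = 0.255 × 1.339 × 1.031 = 0.3520
  σ(X2,X3) = 0.529 × 1.628 × 1.493 = 1.2858
  σ(X2,X4) = 0.300 × 1.628 × 1.031 = 0.5035
  σ(X3,X4) = 0.441 × 1.493 × 1.031 = 0.6788
σ²_T = Σσ²ᵢ + 2·Σσ_ij = 7.7353 + 2 × 5.2816 = 18.2985
α = (4/3)·(1 − 7.7353/18.2985) = 0.770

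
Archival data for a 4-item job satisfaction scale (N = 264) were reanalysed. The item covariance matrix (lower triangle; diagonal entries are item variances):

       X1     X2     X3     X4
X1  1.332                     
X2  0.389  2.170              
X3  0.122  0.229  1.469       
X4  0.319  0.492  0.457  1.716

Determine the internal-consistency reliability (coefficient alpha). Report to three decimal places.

α = 0.500

Σσᵢ² = 1.332 + 2.170 + 1.469 + 1.716 = 6.687
Σ_{i<j} σ_ij = 2.008
total variance = 6.687 + 2 × 2.008 = 10.703
α = (k/(k−1))·(1 − Σσᵢ²/total variance) = (4/3)·(1 − 6.687/10.703) = 0.500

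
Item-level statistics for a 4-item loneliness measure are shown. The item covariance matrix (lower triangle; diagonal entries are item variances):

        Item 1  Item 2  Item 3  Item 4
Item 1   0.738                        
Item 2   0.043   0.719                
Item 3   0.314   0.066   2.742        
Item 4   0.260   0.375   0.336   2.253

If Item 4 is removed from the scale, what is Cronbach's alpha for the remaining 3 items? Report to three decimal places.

Remaining items: Item 1, Item 2, Item 3 (k = 3).
sum of item variances = 0.738 + 0.719 + 2.742 = 4.199
Var(T) = 4.199 + 2 × 0.423 = 5.045
α (item deleted) = (3/2)·(1 − 4.199/5.045) = 0.252

Cronbach's alpha = 0.252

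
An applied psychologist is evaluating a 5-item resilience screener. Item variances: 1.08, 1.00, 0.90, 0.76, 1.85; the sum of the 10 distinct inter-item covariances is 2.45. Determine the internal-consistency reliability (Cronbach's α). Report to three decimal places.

Σσ²ᵢ = 1.08 + 1.00 + 0.90 + 0.76 + 1.85 = 5.59
Sum of distinct covariances = 2.45
Var(T) = Σσ²ᵢ + 2·Σcov = 5.59 + 2 × 2.45 = 10.49
α = (5/4)·(1 − 5.59/10.49) = 0.584

α = 0.584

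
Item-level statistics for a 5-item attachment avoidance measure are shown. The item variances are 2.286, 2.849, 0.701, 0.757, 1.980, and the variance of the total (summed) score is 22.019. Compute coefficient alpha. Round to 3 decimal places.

ΣVar(i) = 2.286 + 2.849 + 0.701 + 0.757 + 1.980 = 8.573
α = (k/(k−1))·(1 − ΣVar(i)/total variance) = (5/4)·(1 − 8.573/22.019) = 0.763

coefficient alpha = 0.763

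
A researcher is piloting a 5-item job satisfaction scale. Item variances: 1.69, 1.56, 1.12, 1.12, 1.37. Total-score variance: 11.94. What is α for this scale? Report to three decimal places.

α = 0.532

ΣVar(i) = 1.69 + 1.56 + 1.12 + 1.12 + 1.37 = 6.86
α = (k/(k−1))·(1 − ΣVar(i)/σ²_T) = (5/4)·(1 − 6.86/11.94) = 0.532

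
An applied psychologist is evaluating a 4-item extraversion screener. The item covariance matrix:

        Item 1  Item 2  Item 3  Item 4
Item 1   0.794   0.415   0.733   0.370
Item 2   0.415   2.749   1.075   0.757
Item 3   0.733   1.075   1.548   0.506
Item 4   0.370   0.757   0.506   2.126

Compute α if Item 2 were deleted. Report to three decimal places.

Remaining items: Item 1, Item 3, Item 4 (k = 3).
ΣVar(i) = 0.794 + 1.548 + 2.126 = 4.468
σ²_total = 4.468 + 2 × 1.609 = 7.686
α (item deleted) = (3/2)·(1 − 4.468/7.686) = 0.628

α = 0.628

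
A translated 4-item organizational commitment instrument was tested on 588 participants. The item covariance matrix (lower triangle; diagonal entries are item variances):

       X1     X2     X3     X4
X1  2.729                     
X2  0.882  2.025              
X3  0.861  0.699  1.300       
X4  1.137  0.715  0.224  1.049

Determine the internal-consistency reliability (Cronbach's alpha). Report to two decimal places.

sum of item variances = 2.729 + 2.025 + 1.300 + 1.049 = 7.103
Sum of the distinct covariances = 4.518
total variance = 7.103 + 2 × 4.518 = 16.139
α = (k/(k−1))·(1 − sum of item variances/total variance) = (4/3)·(1 − 7.103/16.139) = 0.75

α = 0.75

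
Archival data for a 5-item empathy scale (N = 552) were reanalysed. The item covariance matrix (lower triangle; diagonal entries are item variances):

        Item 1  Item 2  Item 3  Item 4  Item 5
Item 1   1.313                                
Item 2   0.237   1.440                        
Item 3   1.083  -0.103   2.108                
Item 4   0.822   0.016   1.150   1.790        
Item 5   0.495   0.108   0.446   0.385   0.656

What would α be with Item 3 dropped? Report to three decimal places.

α = 0.590

Remaining items: Item 1, Item 2, Item 4, Item 5 (k = 4).
sum of item variances = 1.313 + 1.440 + 1.790 + 0.656 = 5.199
σ²_T = 5.199 + 2 × 2.063 = 9.325
α (item deleted) = (4/3)·(1 − 5.199/9.325) = 0.590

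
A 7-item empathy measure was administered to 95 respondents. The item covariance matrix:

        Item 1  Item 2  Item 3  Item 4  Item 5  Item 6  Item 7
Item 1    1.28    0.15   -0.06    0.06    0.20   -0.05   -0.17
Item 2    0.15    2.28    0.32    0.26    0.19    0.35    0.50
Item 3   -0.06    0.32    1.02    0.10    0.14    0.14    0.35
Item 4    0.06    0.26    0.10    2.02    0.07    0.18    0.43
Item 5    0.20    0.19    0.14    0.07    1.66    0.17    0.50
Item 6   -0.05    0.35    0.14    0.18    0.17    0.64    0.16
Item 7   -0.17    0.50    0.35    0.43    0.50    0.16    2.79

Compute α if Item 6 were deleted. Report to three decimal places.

α = 0.426

Remaining items: Item 1, Item 2, Item 3, Item 4, Item 5, Item 7 (k = 6).
Σσ²ᵢ = 1.28 + 2.28 + 1.02 + 2.02 + 1.66 + 2.79 = 11.05
σ²_total = 11.05 + 2 × 3.04 = 17.13
α (item deleted) = (6/5)·(1 − 11.05/17.13) = 0.426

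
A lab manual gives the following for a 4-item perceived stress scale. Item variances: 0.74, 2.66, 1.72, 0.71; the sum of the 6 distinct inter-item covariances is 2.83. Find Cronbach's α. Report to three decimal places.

Σσ²ᵢ = 0.74 + 2.66 + 1.72 + 0.71 = 5.83
Sum of distinct covariances = 2.83
σ²_total = Σσ²ᵢ + 2·Σcov = 5.83 + 2 × 2.83 = 11.49
α = (4/3)·(1 − 5.83/11.49) = 0.657

Cronbach's α = 0.657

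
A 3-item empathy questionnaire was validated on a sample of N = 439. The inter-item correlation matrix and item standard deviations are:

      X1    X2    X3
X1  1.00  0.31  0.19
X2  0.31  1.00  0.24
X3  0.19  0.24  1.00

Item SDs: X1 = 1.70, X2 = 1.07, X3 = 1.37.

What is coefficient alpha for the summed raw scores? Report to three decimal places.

α = 0.472

Σσ²ᵢ = 1.70² + 1.07² + 1.37² = 5.9118
Covariances σ_ij = r_ij · s_i · s_j:
  σ(X1,X2) = 0.31 × 1.70 × 1.07 = 0.5639
  σ(X1,X3) = 0.19 × 1.70 × 1.37 = 0.4425
  σ(X2,X3) = 0.24 × 1.07 × 1.37 = 0.3518
σ²_T = Σσ²ᵢ + 2·Σσ_ij = 5.9118 + 2 × 1.3582 = 8.6282
α = (3/2)·(1 − 5.9118/8.6282) = 0.472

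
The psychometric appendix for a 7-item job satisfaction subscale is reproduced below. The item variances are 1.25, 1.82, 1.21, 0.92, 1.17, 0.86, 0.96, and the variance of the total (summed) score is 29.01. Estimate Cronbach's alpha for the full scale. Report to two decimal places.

sum of item variances = 1.25 + 1.82 + 1.21 + 0.92 + 1.17 + 0.86 + 0.96 = 8.19
α = (k/(k−1))·(1 − sum of item variances/total variance) = (7/6)·(1 − 8.19/29.01) = 0.84

α = 0.84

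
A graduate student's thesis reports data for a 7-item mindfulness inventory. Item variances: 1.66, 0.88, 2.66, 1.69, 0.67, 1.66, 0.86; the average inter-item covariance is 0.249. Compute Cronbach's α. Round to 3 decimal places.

Σσ²ᵢ = 1.66 + 0.88 + 2.66 + 1.69 + 0.67 + 1.66 + 0.86 = 10.08
Sum of the 21 distinct covariances = 21 × 0.249 = 5.229
total variance = Σσ²ᵢ + 2·Σcov = 10.08 + 2 × 5.229 = 20.538
α = (7/6)·(1 − 10.08/20.538) = 0.594

α = 0.594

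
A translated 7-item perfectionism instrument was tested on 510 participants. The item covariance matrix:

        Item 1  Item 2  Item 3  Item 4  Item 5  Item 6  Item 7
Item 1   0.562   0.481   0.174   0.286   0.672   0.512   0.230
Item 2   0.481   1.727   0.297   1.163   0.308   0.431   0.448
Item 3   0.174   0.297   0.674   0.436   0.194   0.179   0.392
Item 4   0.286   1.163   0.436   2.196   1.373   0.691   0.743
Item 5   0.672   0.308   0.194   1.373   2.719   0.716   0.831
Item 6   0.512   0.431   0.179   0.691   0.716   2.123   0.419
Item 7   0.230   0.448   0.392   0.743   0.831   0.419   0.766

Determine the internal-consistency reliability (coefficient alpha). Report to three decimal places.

coefficient alpha = 0.783

sum of item variances = 0.562 + 1.727 + 0.674 + 2.196 + 2.719 + 2.123 + 0.766 = 10.767
Σ_{i<j} σ_ij = 10.976
total variance = 10.767 + 2 × 10.976 = 32.719
α = (k/(k−1))·(1 − sum of item variances/total variance) = (7/6)·(1 − 10.767/32.719) = 0.783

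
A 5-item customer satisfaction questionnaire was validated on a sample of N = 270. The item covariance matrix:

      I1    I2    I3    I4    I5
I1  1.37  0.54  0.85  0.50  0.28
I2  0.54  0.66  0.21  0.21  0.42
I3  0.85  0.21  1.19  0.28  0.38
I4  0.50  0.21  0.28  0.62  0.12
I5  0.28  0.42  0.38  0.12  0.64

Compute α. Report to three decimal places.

α = 0.786

Σσᵢ² = 1.37 + 0.66 + 1.19 + 0.62 + 0.64 = 4.48
Sum of off-diagonal covariances = 3.79
Var(T) = 4.48 + 2 × 3.79 = 12.06
α = (k/(k−1))·(1 − Σσᵢ²/Var(T)) = (5/4)·(1 − 4.48/12.06) = 0.786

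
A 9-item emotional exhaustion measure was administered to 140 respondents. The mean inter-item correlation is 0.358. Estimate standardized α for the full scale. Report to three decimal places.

α = 0.834

Standardized α = k·r̄ / (1 + (k−1)·r̄) = 9 × 0.358 / (1 + 8 × 0.358)
  = 3.2220 / 3.8640 = 0.834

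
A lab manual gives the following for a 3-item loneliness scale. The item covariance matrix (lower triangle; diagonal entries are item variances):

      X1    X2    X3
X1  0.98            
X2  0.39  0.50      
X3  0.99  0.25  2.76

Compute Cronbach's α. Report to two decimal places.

Σσᵢ² = 0.98 + 0.50 + 2.76 = 4.24
Sum of off-diagonal covariances = 1.63
Var(T) = 4.24 + 2 × 1.63 = 7.50
α = (k/(k−1))·(1 − Σσᵢ²/Var(T)) = (3/2)·(1 − 4.24/7.50) = 0.65

α = 0.65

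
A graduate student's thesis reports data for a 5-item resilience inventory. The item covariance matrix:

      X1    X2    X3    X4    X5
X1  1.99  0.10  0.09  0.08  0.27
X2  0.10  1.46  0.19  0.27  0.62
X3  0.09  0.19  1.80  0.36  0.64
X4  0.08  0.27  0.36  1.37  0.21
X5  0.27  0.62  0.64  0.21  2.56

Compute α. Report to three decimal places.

Σσ²ᵢ = 1.99 + 1.46 + 1.80 + 1.37 + 2.56 = 9.18
Sum of the distinct covariances = 2.83
Var(T) = 9.18 + 2 × 2.83 = 14.84
α = (k/(k−1))·(1 − Σσ²ᵢ/Var(T)) = (5/4)·(1 − 9.18/14.84) = 0.477

α = 0.477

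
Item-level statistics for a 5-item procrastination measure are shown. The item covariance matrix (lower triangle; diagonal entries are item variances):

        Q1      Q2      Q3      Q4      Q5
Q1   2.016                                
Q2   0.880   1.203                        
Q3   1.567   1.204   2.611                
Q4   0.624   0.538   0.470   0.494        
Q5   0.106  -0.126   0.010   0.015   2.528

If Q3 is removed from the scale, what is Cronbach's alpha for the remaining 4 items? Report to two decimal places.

α = 0.53

Remaining items: Q1, Q2, Q4, Q5 (k = 4).
sum of item variances = 2.016 + 1.203 + 0.494 + 2.528 = 6.241
σ²_T = 6.241 + 2 × 2.037 = 10.315
α (item deleted) = (4/3)·(1 − 6.241/10.315) = 0.53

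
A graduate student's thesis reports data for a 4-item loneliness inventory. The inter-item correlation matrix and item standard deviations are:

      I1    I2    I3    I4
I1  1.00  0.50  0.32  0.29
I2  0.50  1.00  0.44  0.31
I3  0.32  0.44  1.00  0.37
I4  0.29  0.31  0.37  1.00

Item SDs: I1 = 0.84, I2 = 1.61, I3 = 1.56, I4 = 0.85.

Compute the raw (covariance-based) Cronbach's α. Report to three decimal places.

Σσ²ᵢ = 0.84² + 1.61² + 1.56² + 0.85² = 6.4538
Covariances σ_ij = r_ij · s_i · s_j:
  σ(I1,I2) = 0.50 × 0.84 × 1.61 = 0.6762
  σ(I1,I3) = 0.32 × 0.84 × 1.56 = 0.4193
  σ(I1,I4) = 0.29 × 0.84 × 0.85 = 0.2071
  σ(I2,I3) = 0.44 × 1.61 × 1.56 = 1.1051
  σ(I2,I4) = 0.31 × 1.61 × 0.85 = 0.4242
  σ(I3,I4) = 0.37 × 1.56 × 0.85 = 0.4906
σ²_T = Σσ²ᵢ + 2·Σσ_ij = 6.4538 + 2 × 3.3225 = 13.0988
α = (4/3)·(1 − 6.4538/13.0988) = 0.676

Cronbach's α = 0.676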